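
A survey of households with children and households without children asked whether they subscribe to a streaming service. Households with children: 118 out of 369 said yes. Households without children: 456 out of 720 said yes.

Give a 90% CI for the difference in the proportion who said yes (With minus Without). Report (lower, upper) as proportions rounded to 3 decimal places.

(-0.363, -0.264)

First, p̂₁ = 118/369 = 0.3198; p̂₂ = 456/720 = 0.6333.
The two standard errors are √(0.3198×0.6802/369) = 0.02428 and √(0.6333×0.3667/720) = 0.01796.
Because the samples are independent, SE_diff = √(0.02428² + 0.01796²) = 0.03020.
Using z* = 1.645 for 90%, ME = 1.645 × 0.03020 = 0.04968.
p̂₁ − p̂₂ = -0.3135; interval -0.3135 ± 0.04968 gives (-0.363, -0.264).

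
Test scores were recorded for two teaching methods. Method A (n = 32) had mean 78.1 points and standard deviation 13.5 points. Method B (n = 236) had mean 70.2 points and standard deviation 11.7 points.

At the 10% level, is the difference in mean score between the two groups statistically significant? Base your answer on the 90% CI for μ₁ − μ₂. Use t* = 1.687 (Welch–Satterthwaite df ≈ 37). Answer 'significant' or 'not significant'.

significant

SE₁ = s₁/√n₁ = 13.5/√32 = 2.3865; SE₂ = 11.7/√236 = 0.7616.
Independent samples, unequal variances: SE_diff = √(SE₁² + SE₂²) = √(5.69538225 + 0.58003456) = 2.5051.
t* = 1.687, so margin of error = 1.687 × 2.5051 = 4.2261.
Difference in means = 78.1 − 70.2 = 7.9000.
7.9000 ± 4.2261 → (3.6739, 12.1261).
The interval (3.6739, 12.1261) does not contain 0, so the difference is significant.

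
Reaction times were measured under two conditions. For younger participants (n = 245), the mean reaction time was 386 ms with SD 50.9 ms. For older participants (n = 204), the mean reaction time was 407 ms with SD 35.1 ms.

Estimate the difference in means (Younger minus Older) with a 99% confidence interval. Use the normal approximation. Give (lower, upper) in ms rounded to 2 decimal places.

SE₁ = s₁/√n₁ = 50.9/√245 = 3.2519; SE₂ = 35.1/√204 = 2.4575.
Independent samples, unequal variances: SE_diff = √(SE₁² + SE₂²) = √(10.57485361 + 6.03930625) = 4.0760.
z* = 2.576, so margin of error = 2.576 × 4.0760 = 10.4998.
Difference in means = 386 − 407 = -21.0000.
-21.0000 ± 10.4998 → (-31.50, -10.50).

(-31.50, -10.50)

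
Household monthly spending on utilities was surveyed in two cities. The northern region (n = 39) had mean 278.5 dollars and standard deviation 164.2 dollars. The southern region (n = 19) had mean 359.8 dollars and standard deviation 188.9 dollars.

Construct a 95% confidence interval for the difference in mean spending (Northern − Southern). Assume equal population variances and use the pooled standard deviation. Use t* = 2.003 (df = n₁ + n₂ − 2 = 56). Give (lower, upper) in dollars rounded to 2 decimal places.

s_p = √[((n₁−1)s₁² + (n₂−1)s₂²)/(n₁+n₂−2)] = √[(38·164.2² + 18·188.9²)/56] = 172.5254.
SE = 172.5254·√(1/39 + 1/19) = 48.2678.
With t* = 2.003, margin = 2.003 × 48.2678 = 96.6804.
x̄₁ − x̄₂ = 278.5 − 359.8 = -81.3000; interval -81.3000 ± 96.6804 = (-177.98, 15.38).

(-177.98, 15.38)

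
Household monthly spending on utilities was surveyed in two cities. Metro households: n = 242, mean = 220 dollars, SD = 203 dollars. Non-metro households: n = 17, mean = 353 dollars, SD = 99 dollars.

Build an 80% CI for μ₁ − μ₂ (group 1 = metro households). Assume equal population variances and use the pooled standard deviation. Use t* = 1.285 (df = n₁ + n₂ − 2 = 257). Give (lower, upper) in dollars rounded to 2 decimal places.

s_p = √[((n₁−1)s₁² + (n₂−1)s₂²)/(n₁+n₂−2)] = √[(241·203² + 16·99²)/257] = 198.1253.
SE = 198.1253·√(1/242 + 1/17) = 49.7116.
With t* = 1.285, margin = 1.285 × 49.7116 = 63.8794.
x̄₁ − x̄₂ = 220 − 353 = -133.0000; interval -133.0000 ± 63.8794 = (-196.88, -69.12).

(-196.88, -69.12)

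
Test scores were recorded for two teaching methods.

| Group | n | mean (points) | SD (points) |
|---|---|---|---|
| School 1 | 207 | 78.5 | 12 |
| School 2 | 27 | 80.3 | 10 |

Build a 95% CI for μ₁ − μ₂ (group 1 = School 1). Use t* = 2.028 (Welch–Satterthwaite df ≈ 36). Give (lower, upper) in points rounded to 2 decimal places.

(-6.05, 2.45)

Standard errors of each mean: 12/√207 = 0.8341 and 10/√27 = 1.9245.
SE(x̄₁ − x̄₂) = √(0.8341² + 1.9245²) = 2.0975 for independent samples with unequal variances.
With t* = 2.028, the margin is 2.028 × 2.0975 = 4.2537.
x̄₁ − x̄₂ = 78.5 − 80.3 = -1.8000; the interval is -1.8000 ± 4.2537 = (-6.05, 2.45).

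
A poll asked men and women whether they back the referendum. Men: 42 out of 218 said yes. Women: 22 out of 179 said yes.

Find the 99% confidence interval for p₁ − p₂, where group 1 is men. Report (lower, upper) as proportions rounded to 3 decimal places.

(-0.024, 0.163)

First, p̂₁ = 42/218 = 0.1927; p̂₂ = 22/179 = 0.1229.
The two standard errors are √(0.1927×0.8073/218) = 0.02671 and √(0.1229×0.8771/179) = 0.02454.
Because the samples are independent, SE_diff = √(0.02671² + 0.02454²) = 0.03627.
Using z* = 2.576 for 99%, ME = 2.576 × 0.03627 = 0.09343.
p̂₁ − p̂₂ = 0.0698; interval 0.0698 ± 0.09343 gives (-0.024, 0.163).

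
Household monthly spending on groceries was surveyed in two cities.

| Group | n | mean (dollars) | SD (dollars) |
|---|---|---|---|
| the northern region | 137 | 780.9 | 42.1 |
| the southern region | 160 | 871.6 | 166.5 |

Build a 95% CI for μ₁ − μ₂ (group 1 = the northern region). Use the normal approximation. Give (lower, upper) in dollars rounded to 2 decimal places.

SE₁ = s₁/√n₁ = 42.1/√137 = 3.5968; SE₂ = 166.5/√160 = 13.1630.
Independent samples, unequal variances: SE_diff = √(SE₁² + SE₂²) = √(12.93697024 + 173.264569) = 13.6456.
z* = 1.960, so margin of error = 1.960 × 13.6456 = 26.7454.
Difference in means = 780.9 − 871.6 = -90.7000.
-90.7000 ± 26.7454 → (-117.45, -63.95).

(-117.45, -63.95)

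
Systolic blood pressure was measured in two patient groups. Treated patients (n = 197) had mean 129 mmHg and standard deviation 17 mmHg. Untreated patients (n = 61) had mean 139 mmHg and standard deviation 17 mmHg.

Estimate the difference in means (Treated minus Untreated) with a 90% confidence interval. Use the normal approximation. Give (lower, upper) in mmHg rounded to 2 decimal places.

Per-group SEs: s₁/√n₁ = 17/√197 = 1.2112, s₂/√n₂ = 17/√61 = 2.1766.
Unpooled SE of the difference: √(1.46700544 + 4.73758756) = 2.4909.
Margin of error = z* · SE = 1.645 × 2.4909 = 4.0975.
x̄₁ − x̄₂ = 129 − 139 = -10.0000.
CI: -10.0000 ± 4.0975 = (-14.10, -5.90).

(-14.10, -5.90)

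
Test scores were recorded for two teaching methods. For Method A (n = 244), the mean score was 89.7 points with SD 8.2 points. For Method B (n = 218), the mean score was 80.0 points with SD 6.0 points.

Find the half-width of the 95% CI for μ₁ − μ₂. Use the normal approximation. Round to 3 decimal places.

SE₁ = s₁/√n₁ = 8.2/√244 = 0.5250; SE₂ = 6.0/√218 = 0.4064.
Independent samples, unequal variances: SE_diff = √(SE₁² + SE₂²) = √(0.275625 + 0.16516096) = 0.6639.
z* = 1.960, so margin of error = 1.960 × 0.6639 = 1.3012.

1.301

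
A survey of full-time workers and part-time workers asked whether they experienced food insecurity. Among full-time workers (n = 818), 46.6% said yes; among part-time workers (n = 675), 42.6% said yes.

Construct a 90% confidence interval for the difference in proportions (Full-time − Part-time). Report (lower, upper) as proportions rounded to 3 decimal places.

SE₁ = √(p̂₁(1−p̂₁)/n₁) = √(0.4660·0.5340/818) = 0.01744; SE₂ = √(0.4260·0.5740/675) = 0.01903.
Independent samples: SE of the difference = √(SE₁² + SE₂²) = √(0.0003041536 + 0.0003621409) = 0.02581.
z* for 90% confidence is 1.645, so the margin of error is 1.645 × 0.02581 = 0.04246.
Point estimate p̂₁ − p̂₂ = 0.4660 − 0.4260 = 0.0400.
0.0400 ± 0.04246 → (-0.002, 0.082).

(-0.002, 0.082)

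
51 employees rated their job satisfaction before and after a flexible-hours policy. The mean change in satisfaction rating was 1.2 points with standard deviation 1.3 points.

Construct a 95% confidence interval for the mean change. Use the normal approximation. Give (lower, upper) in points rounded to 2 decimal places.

(0.84, 1.56)

Paired design: SE = s_d/√n = 1.3/√51 = 0.1820.
z* = 1.960; margin of error = 1.960 × 0.1820 = 0.3567.
1.2 ± 0.3567 → (0.84, 1.56).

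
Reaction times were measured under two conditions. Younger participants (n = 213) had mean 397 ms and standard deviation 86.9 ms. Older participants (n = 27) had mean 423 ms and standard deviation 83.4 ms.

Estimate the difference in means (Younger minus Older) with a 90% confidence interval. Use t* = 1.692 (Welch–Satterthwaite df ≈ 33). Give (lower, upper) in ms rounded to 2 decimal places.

(-54.97, 2.97)

SE₁ = s₁/√n₁ = 86.9/√213 = 5.9543; SE₂ = 83.4/√27 = 16.0503.
Independent samples, unequal variances: SE_diff = √(SE₁² + SE₂²) = √(35.45368849 + 257.61213009) = 17.1192.
t* = 1.692, so margin of error = 1.692 × 17.1192 = 28.9657.
Difference in means = 397 − 423 = -26.0000.
-26.0000 ± 28.9657 → (-54.97, 2.97).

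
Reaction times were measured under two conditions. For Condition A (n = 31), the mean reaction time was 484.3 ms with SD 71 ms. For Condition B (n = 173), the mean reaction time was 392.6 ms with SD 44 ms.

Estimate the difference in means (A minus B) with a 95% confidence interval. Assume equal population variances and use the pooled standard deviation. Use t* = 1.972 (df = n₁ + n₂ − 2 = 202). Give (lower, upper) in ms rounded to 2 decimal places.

s_p = √[((n₁−1)s₁² + (n₂−1)s₂²)/(n₁+n₂−2)] = √[(30·71² + 172·44²)/202] = 48.9606.
SE = 48.9606·√(1/31 + 1/173) = 9.5490.
With t* = 1.972, margin = 1.972 × 9.5490 = 18.8306.
x̄₁ − x̄₂ = 484.3 − 392.6 = 91.7000; interval 91.7000 ± 18.8306 = (72.87, 110.53).

(72.87, 110.53)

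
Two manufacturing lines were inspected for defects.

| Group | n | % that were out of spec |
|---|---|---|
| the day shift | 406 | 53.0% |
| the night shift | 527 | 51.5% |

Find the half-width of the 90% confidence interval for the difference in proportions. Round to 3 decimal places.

0.054

SE₁ = √(p̂₁(1−p̂₁)/n₁) = √(0.5300·0.4700/406) = 0.02477; SE₂ = √(0.5150·0.4850/527) = 0.02177.
Independent samples: SE of the difference = √(SE₁² + SE₂²) = √(0.0006135529 + 0.0004739329) = 0.03298.
z* for 90% confidence is 1.645, so the margin of error is 1.645 × 0.03298 = 0.05425.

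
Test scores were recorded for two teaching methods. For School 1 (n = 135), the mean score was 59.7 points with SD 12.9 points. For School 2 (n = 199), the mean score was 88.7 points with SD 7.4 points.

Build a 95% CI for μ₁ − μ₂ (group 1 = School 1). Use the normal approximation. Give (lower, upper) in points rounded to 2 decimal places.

(-31.41, -26.59)

Per-group SEs: s₁/√n₁ = 12.9/√135 = 1.1103, s₂/√n₂ = 7.4/√199 = 0.5246.
Unpooled SE of the difference: √(1.23276609 + 0.27520516) = 1.2280.
Margin of error = z* · SE = 1.960 × 1.2280 = 2.4069.
x̄₁ − x̄₂ = 59.7 − 88.7 = -29.0000.
CI: -29.0000 ± 2.4069 = (-31.41, -26.59).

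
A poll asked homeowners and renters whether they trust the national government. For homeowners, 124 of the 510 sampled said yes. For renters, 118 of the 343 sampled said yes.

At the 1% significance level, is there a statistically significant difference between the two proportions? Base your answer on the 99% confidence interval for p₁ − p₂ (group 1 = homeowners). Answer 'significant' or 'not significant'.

Sample proportions: 124/510 = 0.2431, 118/343 = 0.3440.
Each SE is √(p̂(1−p̂)/n): √(0.2431·0.7569/510) = 0.01899 and √(0.3440·0.6560/343) = 0.02565.
SE(p̂₁ − p̂₂) = √(SE₁² + SE₂²) = √(0.0003606201 + 0.0006579225) = 0.03191, since the two samples are independent.
At 99% confidence z* = 2.576; margin = 2.576 × 0.03191 = 0.08220.
The difference is 0.2431 − 0.3440 = -0.1009, so the interval is -0.1009 ± 0.08220 = (-0.18310, -0.01870).
The interval (-0.18310, -0.01870) does not contain 0, so the difference is significant.

significant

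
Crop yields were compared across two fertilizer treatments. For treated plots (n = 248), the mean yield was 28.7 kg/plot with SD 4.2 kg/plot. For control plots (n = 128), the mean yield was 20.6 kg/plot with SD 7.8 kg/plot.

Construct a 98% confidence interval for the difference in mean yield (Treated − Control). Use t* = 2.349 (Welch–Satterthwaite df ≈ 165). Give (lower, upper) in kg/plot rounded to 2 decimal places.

SE₁ = s₁/√n₁ = 4.2/√248 = 0.2667; SE₂ = 7.8/√128 = 0.6894.
Independent samples, unequal variances: SE_diff = √(SE₁² + SE₂²) = √(0.07112889 + 0.47527236) = 0.7392.
t* = 2.349, so margin of error = 2.349 × 0.7392 = 1.7364.
Difference in means = 28.7 − 20.6 = 8.1000.
8.1000 ± 1.7364 → (6.36, 9.84).

(6.36, 9.84)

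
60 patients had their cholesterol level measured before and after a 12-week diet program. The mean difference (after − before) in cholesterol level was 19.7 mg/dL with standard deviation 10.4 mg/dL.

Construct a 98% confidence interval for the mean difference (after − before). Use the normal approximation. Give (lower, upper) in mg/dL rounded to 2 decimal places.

(16.58, 22.82)

Paired design: SE = s_d/√n = 10.4/√60 = 1.3426.
z* = 2.326; margin of error = 2.326 × 1.3426 = 3.1229.
19.7 ± 3.1229 → (16.58, 22.82).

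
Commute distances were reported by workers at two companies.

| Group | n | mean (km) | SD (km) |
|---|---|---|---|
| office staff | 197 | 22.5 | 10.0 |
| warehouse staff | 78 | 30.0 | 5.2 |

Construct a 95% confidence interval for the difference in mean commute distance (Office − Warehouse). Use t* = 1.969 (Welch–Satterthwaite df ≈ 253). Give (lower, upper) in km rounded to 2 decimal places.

(-9.32, -5.68)

SE₁ = s₁/√n₁ = 10.0/√197 = 0.7125; SE₂ = 5.2/√78 = 0.5888.
Independent samples, unequal variances: SE_diff = √(SE₁² + SE₂²) = √(0.50765625 + 0.34668544) = 0.9243.
t* = 1.969, so margin of error = 1.969 × 0.9243 = 1.8199.
Difference in means = 22.5 − 30.0 = -7.5000.
-7.5000 ± 1.8199 → (-9.32, -5.68).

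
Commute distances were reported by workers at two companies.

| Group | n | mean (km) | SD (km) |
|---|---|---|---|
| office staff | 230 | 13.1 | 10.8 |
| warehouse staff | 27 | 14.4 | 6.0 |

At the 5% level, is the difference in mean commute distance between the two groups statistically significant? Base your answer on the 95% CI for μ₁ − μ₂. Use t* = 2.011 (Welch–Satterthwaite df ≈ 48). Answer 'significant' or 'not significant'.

not significant

Per-group SEs: s₁/√n₁ = 10.8/√230 = 0.7121, s₂/√n₂ = 6.0/√27 = 1.1547.
Unpooled SE of the difference: √(0.50708641 + 1.33333209) = 1.3566.
Margin of error = t* · SE = 2.011 × 1.3566 = 2.7281.
x̄₁ − x̄₂ = 13.1 − 14.4 = -1.3000.
CI: -1.3000 ± 2.7281 = (-4.0281, 1.4281).
The interval (-4.0281, 1.4281) contains 0, so the difference is not significant.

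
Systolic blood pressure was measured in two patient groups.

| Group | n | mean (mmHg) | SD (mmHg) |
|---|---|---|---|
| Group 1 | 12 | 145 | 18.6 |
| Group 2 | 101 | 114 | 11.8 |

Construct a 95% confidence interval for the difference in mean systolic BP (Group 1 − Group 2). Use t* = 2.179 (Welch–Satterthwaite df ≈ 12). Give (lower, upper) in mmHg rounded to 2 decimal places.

(19.02, 42.98)

Standard errors of each mean: 18.6/√12 = 5.3694 and 11.8/√101 = 1.1741.
SE(x̄₁ − x̄₂) = √(5.3694² + 1.1741²) = 5.4963 for independent samples with unequal variances.
With t* = 2.179, the margin is 2.179 × 5.4963 = 11.9764.
x̄₁ − x̄₂ = 145 − 114 = 31.0000; the interval is 31.0000 ± 11.9764 = (19.02, 42.98).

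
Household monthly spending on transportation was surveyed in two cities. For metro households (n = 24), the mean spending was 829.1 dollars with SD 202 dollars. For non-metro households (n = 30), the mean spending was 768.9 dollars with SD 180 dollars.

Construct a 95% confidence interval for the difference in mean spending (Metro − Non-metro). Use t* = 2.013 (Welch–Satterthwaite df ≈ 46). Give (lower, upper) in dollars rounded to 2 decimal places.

(-45.94, 166.34)

SE₁ = s₁/√n₁ = 202/√24 = 41.2331; SE₂ = 180/√30 = 32.8634.
Independent samples, unequal variances: SE_diff = √(SE₁² + SE₂²) = √(1700.16853561 + 1080.00305956) = 52.7273.
t* = 2.013, so margin of error = 2.013 × 52.7273 = 106.1401.
Difference in means = 829.1 − 768.9 = 60.2000.
60.2000 ± 106.1401 → (-45.94, 166.34).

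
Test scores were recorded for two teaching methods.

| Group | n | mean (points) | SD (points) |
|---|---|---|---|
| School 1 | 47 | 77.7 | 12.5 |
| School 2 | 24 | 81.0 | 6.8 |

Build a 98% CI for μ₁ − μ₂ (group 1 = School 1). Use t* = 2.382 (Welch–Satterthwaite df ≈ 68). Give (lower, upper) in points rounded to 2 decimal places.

Standard errors of each mean: 12.5/√47 = 1.8233 and 6.8/√24 = 1.3880.
SE(x̄₁ − x̄₂) = √(1.8233² + 1.3880²) = 2.2915 for independent samples with unequal variances.
With t* = 2.382, the margin is 2.382 × 2.2915 = 5.4584.
x̄₁ − x̄₂ = 77.7 − 81.0 = -3.3000; the interval is -3.3000 ± 5.4584 = (-8.76, 2.16).

(-8.76, 2.16)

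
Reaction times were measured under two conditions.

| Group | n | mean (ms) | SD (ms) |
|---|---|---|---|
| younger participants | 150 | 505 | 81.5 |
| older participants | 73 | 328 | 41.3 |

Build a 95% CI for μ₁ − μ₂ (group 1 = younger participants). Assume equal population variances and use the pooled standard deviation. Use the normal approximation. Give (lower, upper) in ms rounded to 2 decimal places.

(157.15, 196.85)

Pooled variance s_p² = [149·81.5² + 72·41.3²] / (150+73−2) = 5033.9590, so s_p = 70.9504.
SE_diff = s_p·√(1/n₁ + 1/n₂) = 70.9504·√(1/150 + 1/73) = 10.1251.
z* = 1.960; margin = 1.960 × 10.1251 = 19.8452.
Difference = 505 − 328 = 177.0000.
177.0000 ± 19.8452 → (157.15, 196.85).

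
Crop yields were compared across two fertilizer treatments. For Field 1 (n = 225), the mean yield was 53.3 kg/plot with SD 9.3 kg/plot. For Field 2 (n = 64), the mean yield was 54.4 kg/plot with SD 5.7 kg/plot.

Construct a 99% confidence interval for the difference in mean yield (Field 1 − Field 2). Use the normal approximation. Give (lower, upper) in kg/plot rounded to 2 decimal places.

(-3.53, 1.33)

Standard errors of each mean: 9.3/√225 = 0.6200 and 5.7/√64 = 0.7125.
SE(x̄₁ − x̄₂) = √(0.6200² + 0.7125²) = 0.9445 for independent samples with unequal variances.
With z* = 2.576, the margin is 2.576 × 0.9445 = 2.4330.
x̄₁ − x̄₂ = 53.3 − 54.4 = -1.1000; the interval is -1.1000 ± 2.4330 = (-3.53, 1.33).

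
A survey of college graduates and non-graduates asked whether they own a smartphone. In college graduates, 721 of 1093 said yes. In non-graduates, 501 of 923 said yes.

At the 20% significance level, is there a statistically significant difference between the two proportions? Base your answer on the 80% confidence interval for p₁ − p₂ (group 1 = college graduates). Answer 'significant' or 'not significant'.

First, p̂₁ = 721/1093 = 0.6597; p̂₂ = 501/923 = 0.5428.
The two standard errors are √(0.6597×0.3403/1093) = 0.01433 and √(0.5428×0.4572/923) = 0.01640.
Because the samples are independent, SE_diff = √(0.01433² + 0.01640²) = 0.02178.
Using z* = 1.282 for 80%, ME = 1.282 × 0.02178 = 0.02792.
p̂₁ − p̂₂ = 0.1169; interval 0.1169 ± 0.02792 gives (0.08898, 0.14482).
The interval (0.08898, 0.14482) does not contain 0, so the difference is significant.

significant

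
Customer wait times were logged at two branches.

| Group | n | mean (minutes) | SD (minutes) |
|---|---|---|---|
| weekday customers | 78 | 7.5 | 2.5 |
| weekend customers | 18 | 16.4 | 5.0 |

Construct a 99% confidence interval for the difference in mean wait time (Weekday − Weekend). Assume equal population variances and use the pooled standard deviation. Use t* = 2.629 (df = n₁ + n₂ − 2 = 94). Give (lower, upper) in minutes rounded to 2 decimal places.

s_p = √[((n₁−1)s₁² + (n₂−1)s₂²)/(n₁+n₂−2)] = √[(77·2.5² + 17·5.0²)/94] = 3.1050.
SE = 3.1050·√(1/78 + 1/18) = 0.8119.
With t* = 2.629, margin = 2.629 × 0.8119 = 2.1345.
x̄₁ − x̄₂ = 7.5 − 16.4 = -8.9000; interval -8.9000 ± 2.1345 = (-11.03, -6.77).

(-11.03, -6.77)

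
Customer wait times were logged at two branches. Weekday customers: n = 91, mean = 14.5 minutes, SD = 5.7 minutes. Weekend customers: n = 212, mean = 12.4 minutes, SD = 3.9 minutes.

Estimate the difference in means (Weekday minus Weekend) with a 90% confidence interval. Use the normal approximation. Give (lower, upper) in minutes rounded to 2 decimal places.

Standard errors of each mean: 5.7/√91 = 0.5975 and 3.9/√212 = 0.2679.
SE(x̄₁ − x̄₂) = √(0.5975² + 0.2679²) = 0.6548 for independent samples with unequal variances.
With z* = 1.645, the margin is 1.645 × 0.6548 = 1.0771.
x̄₁ − x̄₂ = 14.5 − 12.4 = 2.1000; the interval is 2.1000 ± 1.0771 = (1.02, 3.18).

(1.02, 3.18)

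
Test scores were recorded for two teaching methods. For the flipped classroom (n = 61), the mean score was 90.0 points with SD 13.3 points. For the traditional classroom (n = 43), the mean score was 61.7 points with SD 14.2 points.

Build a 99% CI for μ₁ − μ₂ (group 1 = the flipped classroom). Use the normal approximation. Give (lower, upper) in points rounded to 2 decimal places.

(21.20, 35.40)

Per-group SEs: s₁/√n₁ = 13.3/√61 = 1.7029, s₂/√n₂ = 14.2/√43 = 2.1655.
Unpooled SE of the difference: √(2.89986841 + 4.68939025) = 2.7549.
Margin of error = z* · SE = 2.576 × 2.7549 = 7.0966.
x̄₁ − x̄₂ = 90.0 − 61.7 = 28.3000.
CI: 28.3000 ± 7.0966 = (21.20, 35.40).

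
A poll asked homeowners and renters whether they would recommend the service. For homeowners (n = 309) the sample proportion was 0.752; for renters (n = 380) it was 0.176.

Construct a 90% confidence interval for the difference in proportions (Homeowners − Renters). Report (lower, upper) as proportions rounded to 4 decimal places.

The two standard errors are √(0.7520×0.2480/309) = 0.02457 and √(0.1760×0.8240/380) = 0.01954.
Because the samples are independent, SE_diff = √(0.02457² + 0.01954²) = 0.03139.
Using z* = 1.645 for 90%, ME = 1.645 × 0.03139 = 0.05164.
p̂₁ − p̂₂ = 0.5760; interval 0.5760 ± 0.05164 gives (0.5244, 0.6276).

(0.5244, 0.6276)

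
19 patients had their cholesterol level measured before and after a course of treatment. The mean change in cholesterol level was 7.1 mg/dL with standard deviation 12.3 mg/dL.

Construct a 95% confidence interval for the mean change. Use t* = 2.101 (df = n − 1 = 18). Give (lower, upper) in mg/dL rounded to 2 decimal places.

Paired design: SE = s_d/√n = 12.3/√19 = 2.8218.
t* = 2.101; margin of error = 2.101 × 2.8218 = 5.9286.
7.1 ± 5.9286 → (1.17, 13.03).

(1.17, 13.03)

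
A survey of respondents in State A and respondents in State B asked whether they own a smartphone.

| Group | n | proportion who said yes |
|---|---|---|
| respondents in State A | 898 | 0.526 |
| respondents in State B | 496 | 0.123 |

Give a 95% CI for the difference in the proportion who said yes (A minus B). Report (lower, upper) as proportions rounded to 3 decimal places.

(0.359, 0.447)

Each SE is √(p̂(1−p̂)/n): √(0.5260·0.4740/898) = 0.01666 and √(0.1230·0.8770/496) = 0.01475.
SE(p̂₁ − p̂₂) = √(SE₁² + SE₂²) = √(0.0002775556 + 0.0002175625) = 0.02225, since the two samples are independent.
At 95% confidence z* = 1.960; margin = 1.960 × 0.02225 = 0.04361.
The difference is 0.5260 − 0.1230 = 0.4030, so the interval is 0.4030 ± 0.04361 = (0.359, 0.447).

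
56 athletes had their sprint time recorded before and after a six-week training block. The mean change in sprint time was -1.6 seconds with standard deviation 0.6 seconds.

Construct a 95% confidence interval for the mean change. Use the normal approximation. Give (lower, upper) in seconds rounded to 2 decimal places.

(-1.76, -1.44)

Paired design: SE = s_d/√n = 0.6/√56 = 0.0802.
z* = 1.960; margin of error = 1.960 × 0.0802 = 0.1572.
-1.6 ± 0.1572 → (-1.76, -1.44).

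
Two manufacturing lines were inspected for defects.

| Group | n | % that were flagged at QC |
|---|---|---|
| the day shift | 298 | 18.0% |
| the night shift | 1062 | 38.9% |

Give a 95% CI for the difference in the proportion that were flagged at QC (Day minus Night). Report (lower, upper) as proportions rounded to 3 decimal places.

(-0.262, -0.156)

The two standard errors are √(0.1800×0.8200/298) = 0.02226 and √(0.3890×0.6110/1062) = 0.01496.
Because the samples are independent, SE_diff = √(0.02226² + 0.01496²) = 0.02682.
Using z* = 1.960 for 95%, ME = 1.960 × 0.02682 = 0.05257.
p̂₁ − p̂₂ = -0.2090; interval -0.2090 ± 0.05257 gives (-0.262, -0.156).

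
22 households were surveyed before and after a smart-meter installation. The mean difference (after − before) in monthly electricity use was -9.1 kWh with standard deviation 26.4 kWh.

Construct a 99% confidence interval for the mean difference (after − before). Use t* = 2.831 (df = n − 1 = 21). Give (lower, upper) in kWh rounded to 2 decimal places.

(-25.03, 6.83)

Paired design: SE = s_d/√n = 26.4/√22 = 5.6285.
t* = 2.831; margin of error = 2.831 × 5.6285 = 15.9343.
-9.1 ± 15.9343 → (-25.03, 6.83).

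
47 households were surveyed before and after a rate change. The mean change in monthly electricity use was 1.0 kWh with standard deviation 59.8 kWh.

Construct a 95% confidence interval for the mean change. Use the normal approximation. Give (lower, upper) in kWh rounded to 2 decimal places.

(-16.10, 18.10)

This is a matched-pairs design, so SE = s_d/√n = 59.8/√47 = 8.7227.
Margin = 1.960 × 8.7227 = 17.0965; the interval is 1.0 ± 17.0965 = (-16.10, 18.10).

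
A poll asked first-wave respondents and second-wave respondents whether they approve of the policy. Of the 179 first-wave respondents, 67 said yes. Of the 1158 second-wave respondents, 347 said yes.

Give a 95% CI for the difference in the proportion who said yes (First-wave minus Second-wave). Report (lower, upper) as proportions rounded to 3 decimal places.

p̂₁ = 67/179 = 0.3743 and p̂₂ = 347/1158 = 0.2997.
SE₁ = √(p̂₁(1−p̂₁)/n₁) = √(0.3743·0.6257/179) = 0.03617; SE₂ = √(0.2997·0.7003/1158) = 0.01346.
Independent samples: SE of the difference = √(SE₁² + SE₂²) = √(0.0013082689 + 0.0001811716) = 0.03859.
z* for 95% confidence is 1.960, so the margin of error is 1.960 × 0.03859 = 0.07564.
Point estimate p̂₁ − p̂₂ = 0.3743 − 0.2997 = 0.0746.
0.0746 ± 0.07564 → (-0.001, 0.150).

(-0.001, 0.150)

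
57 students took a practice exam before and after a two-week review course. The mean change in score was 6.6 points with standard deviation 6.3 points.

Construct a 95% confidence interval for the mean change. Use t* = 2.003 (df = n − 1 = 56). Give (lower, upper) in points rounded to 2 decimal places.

(4.93, 8.27)

Paired design: SE = s_d/√n = 6.3/√57 = 0.8345.
t* = 2.003; margin of error = 2.003 × 0.8345 = 1.6715.
6.6 ± 1.6715 → (4.93, 8.27).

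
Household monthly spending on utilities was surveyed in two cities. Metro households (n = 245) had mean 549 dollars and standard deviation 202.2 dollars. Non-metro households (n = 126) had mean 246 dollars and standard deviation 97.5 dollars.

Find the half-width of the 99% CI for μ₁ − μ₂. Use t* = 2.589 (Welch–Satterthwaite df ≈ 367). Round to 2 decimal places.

SE₁ = s₁/√n₁ = 202.2/√245 = 12.9181; SE₂ = 97.5/√126 = 8.6860.
Independent samples, unequal variances: SE_diff = √(SE₁² + SE₂²) = √(166.87730761 + 75.446596) = 15.5668.
t* = 2.589, so margin of error = 2.589 × 15.5668 = 40.3024.

40.30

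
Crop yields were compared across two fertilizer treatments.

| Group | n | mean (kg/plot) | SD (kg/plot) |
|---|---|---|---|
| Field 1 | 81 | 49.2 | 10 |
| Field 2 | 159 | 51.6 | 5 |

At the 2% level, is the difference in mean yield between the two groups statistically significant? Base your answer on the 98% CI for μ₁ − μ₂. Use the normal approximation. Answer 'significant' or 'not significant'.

Per-group SEs: s₁/√n₁ = 10/√81 = 1.1111, s₂/√n₂ = 5/√159 = 0.3965.
Unpooled SE of the difference: √(1.23454321 + 0.15721225) = 1.1797.
Margin of error = z* · SE = 2.326 × 1.1797 = 2.7440.
x̄₁ − x̄₂ = 49.2 − 51.6 = -2.4000.
CI: -2.4000 ± 2.7440 = (-5.1440, 0.3440).
The interval (-5.1440, 0.3440) contains 0, so the difference is not significant.

not significant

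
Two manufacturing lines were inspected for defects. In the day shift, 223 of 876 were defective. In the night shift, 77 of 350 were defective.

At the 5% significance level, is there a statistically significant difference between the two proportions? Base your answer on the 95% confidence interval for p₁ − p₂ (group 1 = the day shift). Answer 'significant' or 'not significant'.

not significant

p̂₁ = 223/876 = 0.2546 and p̂₂ = 77/350 = 0.2200.
SE₁ = √(p̂₁(1−p̂₁)/n₁) = √(0.2546·0.7454/876) = 0.01472; SE₂ = √(0.2200·0.7800/350) = 0.02214.
Independent samples: SE of the difference = √(SE₁² + SE₂²) = √(0.0002166784 + 0.0004901796) = 0.02659.
z* for 95% confidence is 1.960, so the margin of error is 1.960 × 0.02659 = 0.05212.
Point estimate p̂₁ − p̂₂ = 0.2546 − 0.2200 = 0.0346.
0.0346 ± 0.05212 → (-0.01752, 0.08672).
The interval (-0.01752, 0.08672) contains 0, so the difference is not significant.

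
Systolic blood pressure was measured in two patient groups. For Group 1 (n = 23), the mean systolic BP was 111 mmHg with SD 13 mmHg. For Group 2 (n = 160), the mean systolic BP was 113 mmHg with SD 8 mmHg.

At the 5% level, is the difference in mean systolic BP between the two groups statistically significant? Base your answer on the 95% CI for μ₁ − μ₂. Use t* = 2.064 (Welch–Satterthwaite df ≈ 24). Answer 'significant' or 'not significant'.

Per-group SEs: s₁/√n₁ = 13/√23 = 2.7107, s₂/√n₂ = 8/√160 = 0.6325.
Unpooled SE of the difference: √(7.34789449 + 0.40005625) = 2.7835.
Margin of error = t* · SE = 2.064 × 2.7835 = 5.7451.
x̄₁ − x̄₂ = 111 − 113 = -2.0000.
CI: -2.0000 ± 5.7451 = (-7.7451, 3.7451).
The interval (-7.7451, 3.7451) contains 0, so the difference is not significant.

not significant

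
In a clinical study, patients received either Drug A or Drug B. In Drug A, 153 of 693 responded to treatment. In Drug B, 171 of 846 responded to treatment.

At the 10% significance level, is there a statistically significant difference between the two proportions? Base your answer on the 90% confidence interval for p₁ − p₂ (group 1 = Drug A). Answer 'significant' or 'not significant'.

p̂₁ = 153/693 = 0.2208 and p̂₂ = 171/846 = 0.2021.
SE₁ = √(p̂₁(1−p̂₁)/n₁) = √(0.2208·0.7792/693) = 0.01576; SE₂ = √(0.2021·0.7979/846) = 0.01381.
Independent samples: SE of the difference = √(SE₁² + SE₂²) = √(0.0002483776 + 0.0001907161) = 0.02095.
z* for 90% confidence is 1.645, so the margin of error is 1.645 × 0.02095 = 0.03446.
Point estimate p̂₁ − p̂₂ = 0.2208 − 0.2021 = 0.0187.
0.0187 ± 0.03446 → (-0.01576, 0.05316).
The interval (-0.01576, 0.05316) contains 0, so the difference is not significant.

not significant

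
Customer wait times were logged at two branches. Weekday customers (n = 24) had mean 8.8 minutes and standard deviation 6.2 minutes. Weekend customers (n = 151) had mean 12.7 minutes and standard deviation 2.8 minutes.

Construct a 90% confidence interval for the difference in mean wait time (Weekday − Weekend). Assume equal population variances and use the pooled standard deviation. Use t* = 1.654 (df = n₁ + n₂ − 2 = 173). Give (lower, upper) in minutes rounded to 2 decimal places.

(-5.15, -2.65)

s_p = √[((n₁−1)s₁² + (n₂−1)s₂²)/(n₁+n₂−2)] = √[(23·6.2² + 150·2.8²)/173] = 3.4508.
SE = 3.4508·√(1/24 + 1/151) = 0.7583.
With t* = 1.654, margin = 1.654 × 0.7583 = 1.2542.
x̄₁ − x̄₂ = 8.8 − 12.7 = -3.9000; interval -3.9000 ± 1.2542 = (-5.15, -2.65).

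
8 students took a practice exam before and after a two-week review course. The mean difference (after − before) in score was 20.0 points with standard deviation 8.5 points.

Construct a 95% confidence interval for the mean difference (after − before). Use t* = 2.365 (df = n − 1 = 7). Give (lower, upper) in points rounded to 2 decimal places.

(12.89, 27.11)

This is a matched-pairs design, so SE = s_d/√n = 8.5/√8 = 3.0052.
Margin = 2.365 × 3.0052 = 7.1073; the interval is 20.0 ± 7.1073 = (12.89, 27.11).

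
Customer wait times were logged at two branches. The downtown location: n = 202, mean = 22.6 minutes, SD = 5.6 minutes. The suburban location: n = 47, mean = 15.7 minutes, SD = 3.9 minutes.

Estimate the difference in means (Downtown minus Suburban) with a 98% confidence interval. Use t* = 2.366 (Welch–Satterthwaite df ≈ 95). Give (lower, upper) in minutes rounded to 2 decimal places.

(5.26, 8.54)

Per-group SEs: s₁/√n₁ = 5.6/√202 = 0.3940, s₂/√n₂ = 3.9/√47 = 0.5689.
Unpooled SE of the difference: √(0.155236 + 0.32364721) = 0.6920.
Margin of error = t* · SE = 2.366 × 0.6920 = 1.6373.
x̄₁ − x̄₂ = 22.6 − 15.7 = 6.9000.
CI: 6.9000 ± 1.6373 = (5.26, 8.54).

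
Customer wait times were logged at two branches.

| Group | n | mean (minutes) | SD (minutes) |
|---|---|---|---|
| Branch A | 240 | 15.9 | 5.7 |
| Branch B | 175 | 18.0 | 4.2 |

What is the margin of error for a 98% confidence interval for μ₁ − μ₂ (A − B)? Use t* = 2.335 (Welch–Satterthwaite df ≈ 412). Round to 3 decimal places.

Standard errors of each mean: 5.7/√240 = 0.3679 and 4.2/√175 = 0.3175.
SE(x̄₁ − x̄₂) = √(0.3679² + 0.3175²) = 0.4860 for independent samples with unequal variances.
With t* = 2.335, the margin is 2.335 × 0.4860 = 1.1348.

1.135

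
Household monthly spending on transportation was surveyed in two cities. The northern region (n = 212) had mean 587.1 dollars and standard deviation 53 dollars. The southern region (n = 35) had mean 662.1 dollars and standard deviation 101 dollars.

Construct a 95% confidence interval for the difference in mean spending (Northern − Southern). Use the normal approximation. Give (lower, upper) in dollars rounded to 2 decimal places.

(-109.21, -40.79)

SE₁ = s₁/√n₁ = 53/√212 = 3.6401; SE₂ = 101/√35 = 17.0721.
Independent samples, unequal variances: SE_diff = √(SE₁² + SE₂²) = √(13.25032801 + 291.45659841) = 17.4559.
z* = 1.960, so margin of error = 1.960 × 17.4559 = 34.2136.
Difference in means = 587.1 − 662.1 = -75.0000.
-75.0000 ± 34.2136 → (-109.21, -40.79).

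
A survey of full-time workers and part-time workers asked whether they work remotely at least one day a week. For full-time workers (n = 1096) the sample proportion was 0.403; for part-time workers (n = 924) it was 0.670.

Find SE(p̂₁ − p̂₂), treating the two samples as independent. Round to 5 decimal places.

Each SE is √(p̂(1−p̂)/n): √(0.4030·0.5970/1096) = 0.01482 and √(0.6700·0.3300/924) = 0.01547.
SE(p̂₁ − p̂₂) = √(SE₁² + SE₂²) = √(0.0002196324 + 0.0002393209) = 0.02142, since the two samples are independent.

0.02142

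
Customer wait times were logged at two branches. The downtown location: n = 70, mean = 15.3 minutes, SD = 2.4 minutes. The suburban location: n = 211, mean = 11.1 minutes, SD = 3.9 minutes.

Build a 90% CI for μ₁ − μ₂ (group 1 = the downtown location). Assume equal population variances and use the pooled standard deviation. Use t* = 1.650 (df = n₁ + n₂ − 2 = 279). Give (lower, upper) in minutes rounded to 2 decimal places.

Pooled variance s_p² = [69·2.4² + 210·3.9²] / (70+211−2) = 12.8729, so s_p = 3.5879.
SE_diff = s_p·√(1/n₁ + 1/n₂) = 3.5879·√(1/70 + 1/211) = 0.4949.
t* = 1.650; margin = 1.650 × 0.4949 = 0.8166.
Difference = 15.3 − 11.1 = 4.2000.
4.2000 ± 0.8166 → (3.38, 5.02).

(3.38, 5.02)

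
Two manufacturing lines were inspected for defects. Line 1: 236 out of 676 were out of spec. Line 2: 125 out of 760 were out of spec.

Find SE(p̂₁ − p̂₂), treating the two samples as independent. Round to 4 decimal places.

Sample proportions: 236/676 = 0.3491, 125/760 = 0.1645.
Each SE is √(p̂(1−p̂)/n): √(0.3491·0.6509/676) = 0.01833 and √(0.1645·0.8355/760) = 0.01345.
SE(p̂₁ − p̂₂) = √(SE₁² + SE₂²) = √(0.0003359889 + 0.0001809025) = 0.02274, since the two samples are independent.

0.0227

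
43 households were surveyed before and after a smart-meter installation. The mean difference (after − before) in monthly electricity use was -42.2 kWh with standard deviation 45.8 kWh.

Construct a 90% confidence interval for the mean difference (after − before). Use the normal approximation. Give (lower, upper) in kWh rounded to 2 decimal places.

Paired design: SE = s_d/√n = 45.8/√43 = 6.9844.
z* = 1.645; margin of error = 1.645 × 6.9844 = 11.4893.
-42.2 ± 11.4893 → (-53.69, -30.71).

(-53.69, -30.71)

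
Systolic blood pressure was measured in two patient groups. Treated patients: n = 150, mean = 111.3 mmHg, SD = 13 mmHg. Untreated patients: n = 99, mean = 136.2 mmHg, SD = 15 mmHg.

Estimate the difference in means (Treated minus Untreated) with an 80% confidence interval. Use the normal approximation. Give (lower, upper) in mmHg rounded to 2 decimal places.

(-27.26, -22.54)

SE₁ = s₁/√n₁ = 13/√150 = 1.0614; SE₂ = 15/√99 = 1.5076.
Independent samples, unequal variances: SE_diff = √(SE₁² + SE₂²) = √(1.12656996 + 2.27285776) = 1.8438.
z* = 1.282, so margin of error = 1.282 × 1.8438 = 2.3638.
Difference in means = 111.3 − 136.2 = -24.9000.
-24.9000 ± 2.3638 → (-27.26, -22.54).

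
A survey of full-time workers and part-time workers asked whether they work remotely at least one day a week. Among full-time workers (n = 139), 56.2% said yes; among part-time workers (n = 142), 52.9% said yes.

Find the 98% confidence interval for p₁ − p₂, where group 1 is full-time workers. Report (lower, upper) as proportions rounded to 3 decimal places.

(-0.105, 0.171)

SE₁ = √(p̂₁(1−p̂₁)/n₁) = √(0.5620·0.4380/139) = 0.04208; SE₂ = √(0.5290·0.4710/142) = 0.04189.
Independent samples: SE of the difference = √(SE₁² + SE₂²) = √(0.0017707264 + 0.0017547721) = 0.05938.
z* for 98% confidence is 2.326, so the margin of error is 2.326 × 0.05938 = 0.13812.
Point estimate p̂₁ − p̂₂ = 0.5620 − 0.5290 = 0.0330.
0.0330 ± 0.13812 → (-0.105, 0.171).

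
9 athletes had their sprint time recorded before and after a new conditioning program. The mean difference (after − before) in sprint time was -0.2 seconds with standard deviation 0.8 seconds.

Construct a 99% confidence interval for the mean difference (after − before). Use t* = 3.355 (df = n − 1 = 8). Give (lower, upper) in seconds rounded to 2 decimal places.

Paired design: SE = s_d/√n = 0.8/√9 = 0.2667.
t* = 3.355; margin of error = 3.355 × 0.2667 = 0.8948.
-0.2 ± 0.8948 → (-1.09, 0.69).

(-1.09, 0.69)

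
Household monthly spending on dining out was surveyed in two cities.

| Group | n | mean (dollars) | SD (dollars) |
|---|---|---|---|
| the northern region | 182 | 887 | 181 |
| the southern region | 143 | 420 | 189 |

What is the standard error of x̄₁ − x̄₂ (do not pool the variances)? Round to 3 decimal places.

Standard errors of each mean: 181/√182 = 13.4166 and 189/√143 = 15.8050.
SE(x̄₁ − x̄₂) = √(13.4166² + 15.8050²) = 20.7317 for independent samples with unequal variances.

20.732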